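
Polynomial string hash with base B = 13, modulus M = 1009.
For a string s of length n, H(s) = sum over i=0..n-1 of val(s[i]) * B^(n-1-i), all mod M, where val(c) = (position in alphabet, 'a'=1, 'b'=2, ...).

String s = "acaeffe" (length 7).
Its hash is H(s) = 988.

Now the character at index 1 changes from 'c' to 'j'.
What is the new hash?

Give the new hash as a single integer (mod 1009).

Answer: 855

Derivation:
val('c') = 3, val('j') = 10
Position k = 1, exponent = n-1-k = 5
B^5 mod M = 13^5 mod 1009 = 990
Delta = (10 - 3) * 990 mod 1009 = 876
New hash = (988 + 876) mod 1009 = 855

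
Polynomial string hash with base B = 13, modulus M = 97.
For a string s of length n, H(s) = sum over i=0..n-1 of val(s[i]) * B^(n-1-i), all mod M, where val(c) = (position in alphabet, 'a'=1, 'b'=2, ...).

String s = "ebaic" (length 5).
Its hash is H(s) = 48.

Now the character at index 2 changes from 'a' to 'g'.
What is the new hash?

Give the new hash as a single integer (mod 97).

val('a') = 1, val('g') = 7
Position k = 2, exponent = n-1-k = 2
B^2 mod M = 13^2 mod 97 = 72
Delta = (7 - 1) * 72 mod 97 = 44
New hash = (48 + 44) mod 97 = 92

Answer: 92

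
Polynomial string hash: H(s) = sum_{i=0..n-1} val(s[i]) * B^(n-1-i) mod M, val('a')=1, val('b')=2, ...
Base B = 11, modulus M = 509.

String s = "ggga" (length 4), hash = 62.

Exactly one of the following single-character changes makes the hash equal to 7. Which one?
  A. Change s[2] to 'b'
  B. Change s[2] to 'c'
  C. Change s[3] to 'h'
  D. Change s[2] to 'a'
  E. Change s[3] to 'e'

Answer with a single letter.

Answer: A

Derivation:
Option A: s[2]='g'->'b', delta=(2-7)*11^1 mod 509 = 454, hash=62+454 mod 509 = 7 <-- target
Option B: s[2]='g'->'c', delta=(3-7)*11^1 mod 509 = 465, hash=62+465 mod 509 = 18
Option C: s[3]='a'->'h', delta=(8-1)*11^0 mod 509 = 7, hash=62+7 mod 509 = 69
Option D: s[2]='g'->'a', delta=(1-7)*11^1 mod 509 = 443, hash=62+443 mod 509 = 505
Option E: s[3]='a'->'e', delta=(5-1)*11^0 mod 509 = 4, hash=62+4 mod 509 = 66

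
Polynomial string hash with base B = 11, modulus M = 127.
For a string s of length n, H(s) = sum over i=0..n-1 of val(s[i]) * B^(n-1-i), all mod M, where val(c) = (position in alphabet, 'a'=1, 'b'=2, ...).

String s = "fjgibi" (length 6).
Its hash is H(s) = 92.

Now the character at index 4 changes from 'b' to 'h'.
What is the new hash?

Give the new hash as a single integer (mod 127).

Answer: 31

Derivation:
val('b') = 2, val('h') = 8
Position k = 4, exponent = n-1-k = 1
B^1 mod M = 11^1 mod 127 = 11
Delta = (8 - 2) * 11 mod 127 = 66
New hash = (92 + 66) mod 127 = 31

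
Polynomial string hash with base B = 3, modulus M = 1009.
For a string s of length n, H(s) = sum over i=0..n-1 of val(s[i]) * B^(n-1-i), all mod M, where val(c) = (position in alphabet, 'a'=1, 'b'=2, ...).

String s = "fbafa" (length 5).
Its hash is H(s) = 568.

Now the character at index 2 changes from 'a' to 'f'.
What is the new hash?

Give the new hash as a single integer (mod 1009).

Answer: 613

Derivation:
val('a') = 1, val('f') = 6
Position k = 2, exponent = n-1-k = 2
B^2 mod M = 3^2 mod 1009 = 9
Delta = (6 - 1) * 9 mod 1009 = 45
New hash = (568 + 45) mod 1009 = 613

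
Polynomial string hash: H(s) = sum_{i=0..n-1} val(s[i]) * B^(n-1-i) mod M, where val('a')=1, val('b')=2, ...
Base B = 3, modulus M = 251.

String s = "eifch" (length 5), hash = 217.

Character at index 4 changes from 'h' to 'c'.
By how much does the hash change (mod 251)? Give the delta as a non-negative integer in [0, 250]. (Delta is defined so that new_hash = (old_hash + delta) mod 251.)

Delta formula: (val(new) - val(old)) * B^(n-1-k) mod M
  val('c') - val('h') = 3 - 8 = -5
  B^(n-1-k) = 3^0 mod 251 = 1
  Delta = -5 * 1 mod 251 = 246

Answer: 246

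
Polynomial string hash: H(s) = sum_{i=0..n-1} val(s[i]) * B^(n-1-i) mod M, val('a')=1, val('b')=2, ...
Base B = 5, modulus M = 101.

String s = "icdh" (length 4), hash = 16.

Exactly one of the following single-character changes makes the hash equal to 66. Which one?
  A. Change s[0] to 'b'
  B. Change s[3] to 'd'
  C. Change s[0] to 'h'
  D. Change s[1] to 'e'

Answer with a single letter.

Answer: D

Derivation:
Option A: s[0]='i'->'b', delta=(2-9)*5^3 mod 101 = 34, hash=16+34 mod 101 = 50
Option B: s[3]='h'->'d', delta=(4-8)*5^0 mod 101 = 97, hash=16+97 mod 101 = 12
Option C: s[0]='i'->'h', delta=(8-9)*5^3 mod 101 = 77, hash=16+77 mod 101 = 93
Option D: s[1]='c'->'e', delta=(5-3)*5^2 mod 101 = 50, hash=16+50 mod 101 = 66 <-- target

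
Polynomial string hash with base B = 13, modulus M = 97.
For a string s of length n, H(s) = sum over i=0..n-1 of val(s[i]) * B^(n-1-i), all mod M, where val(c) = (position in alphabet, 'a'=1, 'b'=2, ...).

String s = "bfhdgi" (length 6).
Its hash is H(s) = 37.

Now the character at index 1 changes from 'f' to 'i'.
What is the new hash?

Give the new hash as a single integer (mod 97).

Answer: 69

Derivation:
val('f') = 6, val('i') = 9
Position k = 1, exponent = n-1-k = 4
B^4 mod M = 13^4 mod 97 = 43
Delta = (9 - 6) * 43 mod 97 = 32
New hash = (37 + 32) mod 97 = 69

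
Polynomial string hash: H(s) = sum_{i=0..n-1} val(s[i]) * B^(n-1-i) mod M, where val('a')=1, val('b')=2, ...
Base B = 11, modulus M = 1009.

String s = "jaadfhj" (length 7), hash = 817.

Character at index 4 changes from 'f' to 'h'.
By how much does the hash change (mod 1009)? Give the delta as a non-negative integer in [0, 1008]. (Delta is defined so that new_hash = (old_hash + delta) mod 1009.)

Delta formula: (val(new) - val(old)) * B^(n-1-k) mod M
  val('h') - val('f') = 8 - 6 = 2
  B^(n-1-k) = 11^2 mod 1009 = 121
  Delta = 2 * 121 mod 1009 = 242

Answer: 242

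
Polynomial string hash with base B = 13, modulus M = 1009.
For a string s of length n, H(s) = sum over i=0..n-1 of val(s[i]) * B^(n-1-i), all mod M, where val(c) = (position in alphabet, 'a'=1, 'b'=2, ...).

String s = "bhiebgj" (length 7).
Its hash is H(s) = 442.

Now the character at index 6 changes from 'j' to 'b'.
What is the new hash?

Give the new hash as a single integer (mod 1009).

val('j') = 10, val('b') = 2
Position k = 6, exponent = n-1-k = 0
B^0 mod M = 13^0 mod 1009 = 1
Delta = (2 - 10) * 1 mod 1009 = 1001
New hash = (442 + 1001) mod 1009 = 434

Answer: 434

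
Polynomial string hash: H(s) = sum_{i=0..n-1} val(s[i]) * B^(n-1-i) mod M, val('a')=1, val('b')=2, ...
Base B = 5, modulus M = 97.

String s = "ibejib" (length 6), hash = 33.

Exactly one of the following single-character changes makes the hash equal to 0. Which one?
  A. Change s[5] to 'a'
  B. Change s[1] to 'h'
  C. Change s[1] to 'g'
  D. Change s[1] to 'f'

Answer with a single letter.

Option A: s[5]='b'->'a', delta=(1-2)*5^0 mod 97 = 96, hash=33+96 mod 97 = 32
Option B: s[1]='b'->'h', delta=(8-2)*5^4 mod 97 = 64, hash=33+64 mod 97 = 0 <-- target
Option C: s[1]='b'->'g', delta=(7-2)*5^4 mod 97 = 21, hash=33+21 mod 97 = 54
Option D: s[1]='b'->'f', delta=(6-2)*5^4 mod 97 = 75, hash=33+75 mod 97 = 11

Answer: B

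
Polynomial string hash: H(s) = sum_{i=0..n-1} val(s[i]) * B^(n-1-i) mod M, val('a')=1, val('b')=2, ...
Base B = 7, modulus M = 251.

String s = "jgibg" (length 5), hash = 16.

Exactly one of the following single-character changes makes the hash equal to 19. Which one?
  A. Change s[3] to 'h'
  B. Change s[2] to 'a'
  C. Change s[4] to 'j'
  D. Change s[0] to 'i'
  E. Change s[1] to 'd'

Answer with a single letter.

Answer: C

Derivation:
Option A: s[3]='b'->'h', delta=(8-2)*7^1 mod 251 = 42, hash=16+42 mod 251 = 58
Option B: s[2]='i'->'a', delta=(1-9)*7^2 mod 251 = 110, hash=16+110 mod 251 = 126
Option C: s[4]='g'->'j', delta=(10-7)*7^0 mod 251 = 3, hash=16+3 mod 251 = 19 <-- target
Option D: s[0]='j'->'i', delta=(9-10)*7^4 mod 251 = 109, hash=16+109 mod 251 = 125
Option E: s[1]='g'->'d', delta=(4-7)*7^3 mod 251 = 226, hash=16+226 mod 251 = 242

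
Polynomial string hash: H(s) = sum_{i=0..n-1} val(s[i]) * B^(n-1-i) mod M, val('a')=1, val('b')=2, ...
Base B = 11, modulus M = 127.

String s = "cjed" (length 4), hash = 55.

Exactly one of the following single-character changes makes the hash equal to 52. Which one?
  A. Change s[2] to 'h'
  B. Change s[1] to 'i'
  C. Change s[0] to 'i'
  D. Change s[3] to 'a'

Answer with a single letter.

Option A: s[2]='e'->'h', delta=(8-5)*11^1 mod 127 = 33, hash=55+33 mod 127 = 88
Option B: s[1]='j'->'i', delta=(9-10)*11^2 mod 127 = 6, hash=55+6 mod 127 = 61
Option C: s[0]='c'->'i', delta=(9-3)*11^3 mod 127 = 112, hash=55+112 mod 127 = 40
Option D: s[3]='d'->'a', delta=(1-4)*11^0 mod 127 = 124, hash=55+124 mod 127 = 52 <-- target

Answer: D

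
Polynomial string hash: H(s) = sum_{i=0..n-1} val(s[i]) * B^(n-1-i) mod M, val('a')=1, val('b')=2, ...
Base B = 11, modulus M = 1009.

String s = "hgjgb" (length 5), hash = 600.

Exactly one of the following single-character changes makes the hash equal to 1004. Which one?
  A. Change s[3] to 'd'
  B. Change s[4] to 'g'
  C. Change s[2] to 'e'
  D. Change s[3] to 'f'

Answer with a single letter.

Answer: C

Derivation:
Option A: s[3]='g'->'d', delta=(4-7)*11^1 mod 1009 = 976, hash=600+976 mod 1009 = 567
Option B: s[4]='b'->'g', delta=(7-2)*11^0 mod 1009 = 5, hash=600+5 mod 1009 = 605
Option C: s[2]='j'->'e', delta=(5-10)*11^2 mod 1009 = 404, hash=600+404 mod 1009 = 1004 <-- target
Option D: s[3]='g'->'f', delta=(6-7)*11^1 mod 1009 = 998, hash=600+998 mod 1009 = 589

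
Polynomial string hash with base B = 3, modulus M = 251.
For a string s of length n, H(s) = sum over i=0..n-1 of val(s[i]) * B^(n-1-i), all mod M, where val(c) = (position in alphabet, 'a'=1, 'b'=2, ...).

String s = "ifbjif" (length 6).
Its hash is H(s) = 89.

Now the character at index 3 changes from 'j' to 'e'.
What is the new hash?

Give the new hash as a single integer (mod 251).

Answer: 44

Derivation:
val('j') = 10, val('e') = 5
Position k = 3, exponent = n-1-k = 2
B^2 mod M = 3^2 mod 251 = 9
Delta = (5 - 10) * 9 mod 251 = 206
New hash = (89 + 206) mod 251 = 44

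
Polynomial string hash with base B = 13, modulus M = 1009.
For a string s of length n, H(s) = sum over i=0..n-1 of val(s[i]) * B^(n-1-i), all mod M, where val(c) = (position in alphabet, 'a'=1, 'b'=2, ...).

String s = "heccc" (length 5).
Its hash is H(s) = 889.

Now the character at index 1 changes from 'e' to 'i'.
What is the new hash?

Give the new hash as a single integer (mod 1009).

Answer: 596

Derivation:
val('e') = 5, val('i') = 9
Position k = 1, exponent = n-1-k = 3
B^3 mod M = 13^3 mod 1009 = 179
Delta = (9 - 5) * 179 mod 1009 = 716
New hash = (889 + 716) mod 1009 = 596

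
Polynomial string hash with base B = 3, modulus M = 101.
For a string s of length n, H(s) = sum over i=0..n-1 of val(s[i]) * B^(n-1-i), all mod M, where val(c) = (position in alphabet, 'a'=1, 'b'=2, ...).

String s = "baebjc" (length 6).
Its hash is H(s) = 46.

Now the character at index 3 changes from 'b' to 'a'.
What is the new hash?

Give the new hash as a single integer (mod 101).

Answer: 37

Derivation:
val('b') = 2, val('a') = 1
Position k = 3, exponent = n-1-k = 2
B^2 mod M = 3^2 mod 101 = 9
Delta = (1 - 2) * 9 mod 101 = 92
New hash = (46 + 92) mod 101 = 37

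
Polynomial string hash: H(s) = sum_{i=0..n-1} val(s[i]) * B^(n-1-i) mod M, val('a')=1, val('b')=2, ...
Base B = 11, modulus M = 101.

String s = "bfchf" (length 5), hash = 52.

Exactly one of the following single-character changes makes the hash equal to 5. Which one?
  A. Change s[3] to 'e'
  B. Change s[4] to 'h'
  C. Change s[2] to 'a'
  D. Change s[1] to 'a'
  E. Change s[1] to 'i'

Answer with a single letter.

Answer: E

Derivation:
Option A: s[3]='h'->'e', delta=(5-8)*11^1 mod 101 = 68, hash=52+68 mod 101 = 19
Option B: s[4]='f'->'h', delta=(8-6)*11^0 mod 101 = 2, hash=52+2 mod 101 = 54
Option C: s[2]='c'->'a', delta=(1-3)*11^2 mod 101 = 61, hash=52+61 mod 101 = 12
Option D: s[1]='f'->'a', delta=(1-6)*11^3 mod 101 = 11, hash=52+11 mod 101 = 63
Option E: s[1]='f'->'i', delta=(9-6)*11^3 mod 101 = 54, hash=52+54 mod 101 = 5 <-- target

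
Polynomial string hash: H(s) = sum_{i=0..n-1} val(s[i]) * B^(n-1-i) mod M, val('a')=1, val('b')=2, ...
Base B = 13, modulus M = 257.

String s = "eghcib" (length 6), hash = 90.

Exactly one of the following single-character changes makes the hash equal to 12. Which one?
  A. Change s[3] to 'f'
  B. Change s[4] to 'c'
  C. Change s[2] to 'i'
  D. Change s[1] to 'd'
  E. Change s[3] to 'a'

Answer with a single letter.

Option A: s[3]='c'->'f', delta=(6-3)*13^2 mod 257 = 250, hash=90+250 mod 257 = 83
Option B: s[4]='i'->'c', delta=(3-9)*13^1 mod 257 = 179, hash=90+179 mod 257 = 12 <-- target
Option C: s[2]='h'->'i', delta=(9-8)*13^3 mod 257 = 141, hash=90+141 mod 257 = 231
Option D: s[1]='g'->'d', delta=(4-7)*13^4 mod 257 = 155, hash=90+155 mod 257 = 245
Option E: s[3]='c'->'a', delta=(1-3)*13^2 mod 257 = 176, hash=90+176 mod 257 = 9

Answer: B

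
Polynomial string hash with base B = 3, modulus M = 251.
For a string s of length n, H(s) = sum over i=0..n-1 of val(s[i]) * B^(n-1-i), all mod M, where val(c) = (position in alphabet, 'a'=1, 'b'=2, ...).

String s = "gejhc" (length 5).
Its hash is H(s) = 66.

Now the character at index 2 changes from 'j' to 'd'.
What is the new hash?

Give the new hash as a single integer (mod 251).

val('j') = 10, val('d') = 4
Position k = 2, exponent = n-1-k = 2
B^2 mod M = 3^2 mod 251 = 9
Delta = (4 - 10) * 9 mod 251 = 197
New hash = (66 + 197) mod 251 = 12

Answer: 12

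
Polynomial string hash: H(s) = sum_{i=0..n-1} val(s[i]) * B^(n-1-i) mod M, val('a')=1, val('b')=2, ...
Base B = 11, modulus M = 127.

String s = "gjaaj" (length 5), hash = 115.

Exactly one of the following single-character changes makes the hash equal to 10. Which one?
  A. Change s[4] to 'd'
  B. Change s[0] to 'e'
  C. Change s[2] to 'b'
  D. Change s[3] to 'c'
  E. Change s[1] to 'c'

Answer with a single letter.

Option A: s[4]='j'->'d', delta=(4-10)*11^0 mod 127 = 121, hash=115+121 mod 127 = 109
Option B: s[0]='g'->'e', delta=(5-7)*11^4 mod 127 = 55, hash=115+55 mod 127 = 43
Option C: s[2]='a'->'b', delta=(2-1)*11^2 mod 127 = 121, hash=115+121 mod 127 = 109
Option D: s[3]='a'->'c', delta=(3-1)*11^1 mod 127 = 22, hash=115+22 mod 127 = 10 <-- target
Option E: s[1]='j'->'c', delta=(3-10)*11^3 mod 127 = 81, hash=115+81 mod 127 = 69

Answer: D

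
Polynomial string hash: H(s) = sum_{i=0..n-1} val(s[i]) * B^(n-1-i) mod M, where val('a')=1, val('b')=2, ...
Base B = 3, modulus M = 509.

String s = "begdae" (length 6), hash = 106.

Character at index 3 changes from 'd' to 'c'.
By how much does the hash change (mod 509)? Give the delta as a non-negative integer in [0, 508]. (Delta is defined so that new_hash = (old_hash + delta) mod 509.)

Answer: 500

Derivation:
Delta formula: (val(new) - val(old)) * B^(n-1-k) mod M
  val('c') - val('d') = 3 - 4 = -1
  B^(n-1-k) = 3^2 mod 509 = 9
  Delta = -1 * 9 mod 509 = 500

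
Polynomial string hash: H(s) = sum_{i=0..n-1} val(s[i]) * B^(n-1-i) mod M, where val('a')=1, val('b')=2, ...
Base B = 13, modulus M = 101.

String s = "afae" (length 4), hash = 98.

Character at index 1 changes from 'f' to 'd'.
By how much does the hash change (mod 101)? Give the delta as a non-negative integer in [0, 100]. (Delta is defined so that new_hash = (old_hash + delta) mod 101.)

Answer: 66

Derivation:
Delta formula: (val(new) - val(old)) * B^(n-1-k) mod M
  val('d') - val('f') = 4 - 6 = -2
  B^(n-1-k) = 13^2 mod 101 = 68
  Delta = -2 * 68 mod 101 = 66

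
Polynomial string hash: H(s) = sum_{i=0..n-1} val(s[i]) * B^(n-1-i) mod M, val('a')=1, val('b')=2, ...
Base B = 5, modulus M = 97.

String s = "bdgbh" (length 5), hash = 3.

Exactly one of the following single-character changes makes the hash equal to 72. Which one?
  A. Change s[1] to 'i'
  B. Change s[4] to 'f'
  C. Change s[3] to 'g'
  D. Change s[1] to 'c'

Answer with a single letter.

Option A: s[1]='d'->'i', delta=(9-4)*5^3 mod 97 = 43, hash=3+43 mod 97 = 46
Option B: s[4]='h'->'f', delta=(6-8)*5^0 mod 97 = 95, hash=3+95 mod 97 = 1
Option C: s[3]='b'->'g', delta=(7-2)*5^1 mod 97 = 25, hash=3+25 mod 97 = 28
Option D: s[1]='d'->'c', delta=(3-4)*5^3 mod 97 = 69, hash=3+69 mod 97 = 72 <-- target

Answer: D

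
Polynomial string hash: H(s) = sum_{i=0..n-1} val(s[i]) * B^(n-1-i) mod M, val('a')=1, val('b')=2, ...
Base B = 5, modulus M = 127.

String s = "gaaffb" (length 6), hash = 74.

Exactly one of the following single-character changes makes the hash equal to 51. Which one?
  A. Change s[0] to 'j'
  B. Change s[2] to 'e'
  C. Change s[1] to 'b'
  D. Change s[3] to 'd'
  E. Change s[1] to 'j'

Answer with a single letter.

Option A: s[0]='g'->'j', delta=(10-7)*5^5 mod 127 = 104, hash=74+104 mod 127 = 51 <-- target
Option B: s[2]='a'->'e', delta=(5-1)*5^3 mod 127 = 119, hash=74+119 mod 127 = 66
Option C: s[1]='a'->'b', delta=(2-1)*5^4 mod 127 = 117, hash=74+117 mod 127 = 64
Option D: s[3]='f'->'d', delta=(4-6)*5^2 mod 127 = 77, hash=74+77 mod 127 = 24
Option E: s[1]='a'->'j', delta=(10-1)*5^4 mod 127 = 37, hash=74+37 mod 127 = 111

Answer: A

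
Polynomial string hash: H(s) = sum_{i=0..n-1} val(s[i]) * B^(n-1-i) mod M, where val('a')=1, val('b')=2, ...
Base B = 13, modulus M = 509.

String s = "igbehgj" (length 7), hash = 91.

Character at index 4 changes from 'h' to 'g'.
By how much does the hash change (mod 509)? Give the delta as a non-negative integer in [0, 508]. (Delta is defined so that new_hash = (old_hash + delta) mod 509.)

Delta formula: (val(new) - val(old)) * B^(n-1-k) mod M
  val('g') - val('h') = 7 - 8 = -1
  B^(n-1-k) = 13^2 mod 509 = 169
  Delta = -1 * 169 mod 509 = 340

Answer: 340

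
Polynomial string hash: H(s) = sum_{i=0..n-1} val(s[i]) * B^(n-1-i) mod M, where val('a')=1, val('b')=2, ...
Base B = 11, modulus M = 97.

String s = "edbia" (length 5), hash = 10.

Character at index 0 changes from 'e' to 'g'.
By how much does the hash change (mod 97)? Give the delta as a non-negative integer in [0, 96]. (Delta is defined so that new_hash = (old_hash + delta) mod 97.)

Answer: 85

Derivation:
Delta formula: (val(new) - val(old)) * B^(n-1-k) mod M
  val('g') - val('e') = 7 - 5 = 2
  B^(n-1-k) = 11^4 mod 97 = 91
  Delta = 2 * 91 mod 97 = 85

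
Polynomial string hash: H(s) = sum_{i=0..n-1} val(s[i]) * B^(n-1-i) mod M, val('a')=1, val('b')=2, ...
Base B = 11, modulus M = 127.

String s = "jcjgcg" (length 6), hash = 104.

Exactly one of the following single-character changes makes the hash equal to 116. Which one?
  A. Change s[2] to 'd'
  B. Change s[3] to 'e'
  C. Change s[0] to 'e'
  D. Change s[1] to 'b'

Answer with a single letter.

Answer: B

Derivation:
Option A: s[2]='j'->'d', delta=(4-10)*11^3 mod 127 = 15, hash=104+15 mod 127 = 119
Option B: s[3]='g'->'e', delta=(5-7)*11^2 mod 127 = 12, hash=104+12 mod 127 = 116 <-- target
Option C: s[0]='j'->'e', delta=(5-10)*11^5 mod 127 = 52, hash=104+52 mod 127 = 29
Option D: s[1]='c'->'b', delta=(2-3)*11^4 mod 127 = 91, hash=104+91 mod 127 = 68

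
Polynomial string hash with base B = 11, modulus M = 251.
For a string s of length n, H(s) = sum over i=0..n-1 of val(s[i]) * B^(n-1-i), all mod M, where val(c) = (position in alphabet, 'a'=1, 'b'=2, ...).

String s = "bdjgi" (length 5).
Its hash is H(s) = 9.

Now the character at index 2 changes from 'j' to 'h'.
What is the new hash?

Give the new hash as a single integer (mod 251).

val('j') = 10, val('h') = 8
Position k = 2, exponent = n-1-k = 2
B^2 mod M = 11^2 mod 251 = 121
Delta = (8 - 10) * 121 mod 251 = 9
New hash = (9 + 9) mod 251 = 18

Answer: 18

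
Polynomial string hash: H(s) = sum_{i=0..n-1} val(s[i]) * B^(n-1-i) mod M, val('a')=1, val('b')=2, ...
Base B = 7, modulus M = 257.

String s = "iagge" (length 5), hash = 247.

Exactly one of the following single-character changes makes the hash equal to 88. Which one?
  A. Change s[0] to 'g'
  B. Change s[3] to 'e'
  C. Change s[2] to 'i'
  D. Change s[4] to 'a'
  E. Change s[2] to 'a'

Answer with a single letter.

Option A: s[0]='i'->'g', delta=(7-9)*7^4 mod 257 = 81, hash=247+81 mod 257 = 71
Option B: s[3]='g'->'e', delta=(5-7)*7^1 mod 257 = 243, hash=247+243 mod 257 = 233
Option C: s[2]='g'->'i', delta=(9-7)*7^2 mod 257 = 98, hash=247+98 mod 257 = 88 <-- target
Option D: s[4]='e'->'a', delta=(1-5)*7^0 mod 257 = 253, hash=247+253 mod 257 = 243
Option E: s[2]='g'->'a', delta=(1-7)*7^2 mod 257 = 220, hash=247+220 mod 257 = 210

Answer: C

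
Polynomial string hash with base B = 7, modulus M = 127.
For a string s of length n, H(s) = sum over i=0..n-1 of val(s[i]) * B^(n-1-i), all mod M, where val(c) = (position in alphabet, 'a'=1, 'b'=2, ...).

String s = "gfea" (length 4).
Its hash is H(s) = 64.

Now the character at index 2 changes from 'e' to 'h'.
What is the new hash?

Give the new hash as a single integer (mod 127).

val('e') = 5, val('h') = 8
Position k = 2, exponent = n-1-k = 1
B^1 mod M = 7^1 mod 127 = 7
Delta = (8 - 5) * 7 mod 127 = 21
New hash = (64 + 21) mod 127 = 85

Answer: 85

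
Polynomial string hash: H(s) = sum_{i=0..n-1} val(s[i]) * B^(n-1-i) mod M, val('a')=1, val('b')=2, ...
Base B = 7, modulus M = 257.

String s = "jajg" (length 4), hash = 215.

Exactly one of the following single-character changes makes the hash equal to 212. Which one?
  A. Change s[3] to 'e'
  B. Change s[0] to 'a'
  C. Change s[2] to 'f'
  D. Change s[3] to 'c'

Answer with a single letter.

Option A: s[3]='g'->'e', delta=(5-7)*7^0 mod 257 = 255, hash=215+255 mod 257 = 213
Option B: s[0]='j'->'a', delta=(1-10)*7^3 mod 257 = 254, hash=215+254 mod 257 = 212 <-- target
Option C: s[2]='j'->'f', delta=(6-10)*7^1 mod 257 = 229, hash=215+229 mod 257 = 187
Option D: s[3]='g'->'c', delta=(3-7)*7^0 mod 257 = 253, hash=215+253 mod 257 = 211

Answer: B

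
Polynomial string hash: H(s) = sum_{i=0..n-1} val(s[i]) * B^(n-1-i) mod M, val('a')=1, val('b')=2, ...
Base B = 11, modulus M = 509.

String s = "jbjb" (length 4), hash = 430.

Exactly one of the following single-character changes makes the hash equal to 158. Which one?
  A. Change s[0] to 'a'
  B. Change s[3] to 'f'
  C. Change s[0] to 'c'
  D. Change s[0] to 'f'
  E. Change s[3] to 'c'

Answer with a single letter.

Answer: A

Derivation:
Option A: s[0]='j'->'a', delta=(1-10)*11^3 mod 509 = 237, hash=430+237 mod 509 = 158 <-- target
Option B: s[3]='b'->'f', delta=(6-2)*11^0 mod 509 = 4, hash=430+4 mod 509 = 434
Option C: s[0]='j'->'c', delta=(3-10)*11^3 mod 509 = 354, hash=430+354 mod 509 = 275
Option D: s[0]='j'->'f', delta=(6-10)*11^3 mod 509 = 275, hash=430+275 mod 509 = 196
Option E: s[3]='b'->'c', delta=(3-2)*11^0 mod 509 = 1, hash=430+1 mod 509 = 431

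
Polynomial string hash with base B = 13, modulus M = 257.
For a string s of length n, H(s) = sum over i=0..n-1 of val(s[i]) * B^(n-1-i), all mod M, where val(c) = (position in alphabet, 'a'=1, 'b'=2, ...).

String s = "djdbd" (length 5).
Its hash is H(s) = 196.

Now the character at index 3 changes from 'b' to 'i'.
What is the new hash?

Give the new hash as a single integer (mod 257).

Answer: 30

Derivation:
val('b') = 2, val('i') = 9
Position k = 3, exponent = n-1-k = 1
B^1 mod M = 13^1 mod 257 = 13
Delta = (9 - 2) * 13 mod 257 = 91
New hash = (196 + 91) mod 257 = 30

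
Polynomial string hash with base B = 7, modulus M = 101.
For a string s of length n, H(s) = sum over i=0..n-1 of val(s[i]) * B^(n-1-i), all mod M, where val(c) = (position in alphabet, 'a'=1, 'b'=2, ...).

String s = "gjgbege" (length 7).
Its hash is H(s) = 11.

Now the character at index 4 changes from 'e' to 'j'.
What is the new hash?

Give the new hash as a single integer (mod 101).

val('e') = 5, val('j') = 10
Position k = 4, exponent = n-1-k = 2
B^2 mod M = 7^2 mod 101 = 49
Delta = (10 - 5) * 49 mod 101 = 43
New hash = (11 + 43) mod 101 = 54

Answer: 54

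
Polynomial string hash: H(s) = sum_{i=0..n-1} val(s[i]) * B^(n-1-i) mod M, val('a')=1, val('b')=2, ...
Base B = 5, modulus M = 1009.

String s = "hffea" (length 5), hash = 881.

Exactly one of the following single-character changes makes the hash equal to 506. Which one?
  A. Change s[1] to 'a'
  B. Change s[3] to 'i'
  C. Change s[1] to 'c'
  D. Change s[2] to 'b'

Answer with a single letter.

Option A: s[1]='f'->'a', delta=(1-6)*5^3 mod 1009 = 384, hash=881+384 mod 1009 = 256
Option B: s[3]='e'->'i', delta=(9-5)*5^1 mod 1009 = 20, hash=881+20 mod 1009 = 901
Option C: s[1]='f'->'c', delta=(3-6)*5^3 mod 1009 = 634, hash=881+634 mod 1009 = 506 <-- target
Option D: s[2]='f'->'b', delta=(2-6)*5^2 mod 1009 = 909, hash=881+909 mod 1009 = 781

Answer: C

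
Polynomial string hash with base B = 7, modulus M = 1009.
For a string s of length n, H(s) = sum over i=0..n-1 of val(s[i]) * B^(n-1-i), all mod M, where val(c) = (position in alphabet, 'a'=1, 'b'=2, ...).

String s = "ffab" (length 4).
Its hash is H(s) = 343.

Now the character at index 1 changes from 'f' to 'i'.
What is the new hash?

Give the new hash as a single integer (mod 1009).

val('f') = 6, val('i') = 9
Position k = 1, exponent = n-1-k = 2
B^2 mod M = 7^2 mod 1009 = 49
Delta = (9 - 6) * 49 mod 1009 = 147
New hash = (343 + 147) mod 1009 = 490

Answer: 490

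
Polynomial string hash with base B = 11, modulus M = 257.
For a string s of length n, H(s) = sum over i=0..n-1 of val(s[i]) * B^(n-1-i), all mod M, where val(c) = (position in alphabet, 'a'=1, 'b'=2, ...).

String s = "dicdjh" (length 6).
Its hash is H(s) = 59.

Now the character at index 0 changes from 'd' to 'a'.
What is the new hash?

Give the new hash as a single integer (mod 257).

val('d') = 4, val('a') = 1
Position k = 0, exponent = n-1-k = 5
B^5 mod M = 11^5 mod 257 = 169
Delta = (1 - 4) * 169 mod 257 = 7
New hash = (59 + 7) mod 257 = 66

Answer: 66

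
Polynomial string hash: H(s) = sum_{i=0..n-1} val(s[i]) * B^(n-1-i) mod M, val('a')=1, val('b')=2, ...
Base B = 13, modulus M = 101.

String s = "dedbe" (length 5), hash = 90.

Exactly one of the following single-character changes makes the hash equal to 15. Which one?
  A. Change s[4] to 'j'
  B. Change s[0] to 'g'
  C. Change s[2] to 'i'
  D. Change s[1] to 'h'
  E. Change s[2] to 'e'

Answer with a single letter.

Answer: D

Derivation:
Option A: s[4]='e'->'j', delta=(10-5)*13^0 mod 101 = 5, hash=90+5 mod 101 = 95
Option B: s[0]='d'->'g', delta=(7-4)*13^4 mod 101 = 35, hash=90+35 mod 101 = 24
Option C: s[2]='d'->'i', delta=(9-4)*13^2 mod 101 = 37, hash=90+37 mod 101 = 26
Option D: s[1]='e'->'h', delta=(8-5)*13^3 mod 101 = 26, hash=90+26 mod 101 = 15 <-- target
Option E: s[2]='d'->'e', delta=(5-4)*13^2 mod 101 = 68, hash=90+68 mod 101 = 57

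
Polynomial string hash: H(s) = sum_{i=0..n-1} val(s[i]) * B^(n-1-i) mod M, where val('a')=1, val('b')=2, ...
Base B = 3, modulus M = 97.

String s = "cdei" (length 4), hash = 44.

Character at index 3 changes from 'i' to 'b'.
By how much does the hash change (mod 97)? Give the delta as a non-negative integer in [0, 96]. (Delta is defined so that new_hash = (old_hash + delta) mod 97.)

Answer: 90

Derivation:
Delta formula: (val(new) - val(old)) * B^(n-1-k) mod M
  val('b') - val('i') = 2 - 9 = -7
  B^(n-1-k) = 3^0 mod 97 = 1
  Delta = -7 * 1 mod 97 = 90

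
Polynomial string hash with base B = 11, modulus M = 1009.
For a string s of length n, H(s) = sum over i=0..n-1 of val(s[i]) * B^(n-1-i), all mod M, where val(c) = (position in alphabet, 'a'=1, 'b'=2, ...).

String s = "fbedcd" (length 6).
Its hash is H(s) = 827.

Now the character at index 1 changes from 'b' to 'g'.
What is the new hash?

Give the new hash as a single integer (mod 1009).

val('b') = 2, val('g') = 7
Position k = 1, exponent = n-1-k = 4
B^4 mod M = 11^4 mod 1009 = 515
Delta = (7 - 2) * 515 mod 1009 = 557
New hash = (827 + 557) mod 1009 = 375

Answer: 375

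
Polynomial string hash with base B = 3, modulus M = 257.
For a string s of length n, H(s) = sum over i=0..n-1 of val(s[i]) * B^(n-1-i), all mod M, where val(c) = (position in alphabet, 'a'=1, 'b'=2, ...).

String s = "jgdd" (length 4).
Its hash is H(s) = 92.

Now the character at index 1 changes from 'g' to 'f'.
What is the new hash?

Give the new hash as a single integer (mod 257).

Answer: 83

Derivation:
val('g') = 7, val('f') = 6
Position k = 1, exponent = n-1-k = 2
B^2 mod M = 3^2 mod 257 = 9
Delta = (6 - 7) * 9 mod 257 = 248
New hash = (92 + 248) mod 257 = 83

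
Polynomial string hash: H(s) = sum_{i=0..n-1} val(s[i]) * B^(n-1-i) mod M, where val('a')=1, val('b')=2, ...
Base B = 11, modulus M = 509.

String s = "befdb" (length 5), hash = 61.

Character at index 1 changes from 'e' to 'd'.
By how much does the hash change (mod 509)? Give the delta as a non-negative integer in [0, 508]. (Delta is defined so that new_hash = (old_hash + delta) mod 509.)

Answer: 196

Derivation:
Delta formula: (val(new) - val(old)) * B^(n-1-k) mod M
  val('d') - val('e') = 4 - 5 = -1
  B^(n-1-k) = 11^3 mod 509 = 313
  Delta = -1 * 313 mod 509 = 196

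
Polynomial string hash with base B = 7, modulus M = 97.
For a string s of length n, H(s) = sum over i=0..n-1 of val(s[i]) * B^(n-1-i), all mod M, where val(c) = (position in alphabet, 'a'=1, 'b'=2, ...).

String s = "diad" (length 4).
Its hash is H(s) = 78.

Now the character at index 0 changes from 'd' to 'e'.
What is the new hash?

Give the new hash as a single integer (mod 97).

val('d') = 4, val('e') = 5
Position k = 0, exponent = n-1-k = 3
B^3 mod M = 7^3 mod 97 = 52
Delta = (5 - 4) * 52 mod 97 = 52
New hash = (78 + 52) mod 97 = 33

Answer: 33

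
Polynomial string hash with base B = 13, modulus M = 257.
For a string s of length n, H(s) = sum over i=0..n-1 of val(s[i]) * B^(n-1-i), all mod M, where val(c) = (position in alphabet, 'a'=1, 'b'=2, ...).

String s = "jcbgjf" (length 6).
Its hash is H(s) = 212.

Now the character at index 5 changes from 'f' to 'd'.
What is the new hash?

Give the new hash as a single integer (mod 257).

Answer: 210

Derivation:
val('f') = 6, val('d') = 4
Position k = 5, exponent = n-1-k = 0
B^0 mod M = 13^0 mod 257 = 1
Delta = (4 - 6) * 1 mod 257 = 255
New hash = (212 + 255) mod 257 = 210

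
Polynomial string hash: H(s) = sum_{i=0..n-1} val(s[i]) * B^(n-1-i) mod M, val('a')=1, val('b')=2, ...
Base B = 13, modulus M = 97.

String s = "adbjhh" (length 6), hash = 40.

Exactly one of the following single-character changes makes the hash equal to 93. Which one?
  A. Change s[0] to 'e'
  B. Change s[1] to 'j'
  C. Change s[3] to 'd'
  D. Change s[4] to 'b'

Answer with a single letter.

Answer: C

Derivation:
Option A: s[0]='a'->'e', delta=(5-1)*13^5 mod 97 = 5, hash=40+5 mod 97 = 45
Option B: s[1]='d'->'j', delta=(10-4)*13^4 mod 97 = 64, hash=40+64 mod 97 = 7
Option C: s[3]='j'->'d', delta=(4-10)*13^2 mod 97 = 53, hash=40+53 mod 97 = 93 <-- target
Option D: s[4]='h'->'b', delta=(2-8)*13^1 mod 97 = 19, hash=40+19 mod 97 = 59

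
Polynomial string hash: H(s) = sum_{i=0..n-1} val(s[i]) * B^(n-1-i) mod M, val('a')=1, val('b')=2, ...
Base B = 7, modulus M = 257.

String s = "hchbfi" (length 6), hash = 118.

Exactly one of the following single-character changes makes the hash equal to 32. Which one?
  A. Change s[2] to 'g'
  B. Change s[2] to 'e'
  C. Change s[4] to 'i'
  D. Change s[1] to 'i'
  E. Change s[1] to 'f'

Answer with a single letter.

Option A: s[2]='h'->'g', delta=(7-8)*7^3 mod 257 = 171, hash=118+171 mod 257 = 32 <-- target
Option B: s[2]='h'->'e', delta=(5-8)*7^3 mod 257 = 256, hash=118+256 mod 257 = 117
Option C: s[4]='f'->'i', delta=(9-6)*7^1 mod 257 = 21, hash=118+21 mod 257 = 139
Option D: s[1]='c'->'i', delta=(9-3)*7^4 mod 257 = 14, hash=118+14 mod 257 = 132
Option E: s[1]='c'->'f', delta=(6-3)*7^4 mod 257 = 7, hash=118+7 mod 257 = 125

Answer: A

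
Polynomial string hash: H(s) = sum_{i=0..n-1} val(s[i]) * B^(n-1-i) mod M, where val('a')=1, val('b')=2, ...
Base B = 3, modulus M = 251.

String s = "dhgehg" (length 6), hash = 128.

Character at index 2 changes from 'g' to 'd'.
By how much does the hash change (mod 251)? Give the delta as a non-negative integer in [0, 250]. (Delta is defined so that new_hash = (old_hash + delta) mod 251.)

Delta formula: (val(new) - val(old)) * B^(n-1-k) mod M
  val('d') - val('g') = 4 - 7 = -3
  B^(n-1-k) = 3^3 mod 251 = 27
  Delta = -3 * 27 mod 251 = 170

Answer: 170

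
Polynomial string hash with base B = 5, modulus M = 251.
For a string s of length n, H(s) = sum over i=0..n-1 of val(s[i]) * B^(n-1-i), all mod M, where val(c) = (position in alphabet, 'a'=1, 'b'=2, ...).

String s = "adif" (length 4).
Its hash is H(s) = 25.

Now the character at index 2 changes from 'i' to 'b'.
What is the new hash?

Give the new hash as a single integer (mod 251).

val('i') = 9, val('b') = 2
Position k = 2, exponent = n-1-k = 1
B^1 mod M = 5^1 mod 251 = 5
Delta = (2 - 9) * 5 mod 251 = 216
New hash = (25 + 216) mod 251 = 241

Answer: 241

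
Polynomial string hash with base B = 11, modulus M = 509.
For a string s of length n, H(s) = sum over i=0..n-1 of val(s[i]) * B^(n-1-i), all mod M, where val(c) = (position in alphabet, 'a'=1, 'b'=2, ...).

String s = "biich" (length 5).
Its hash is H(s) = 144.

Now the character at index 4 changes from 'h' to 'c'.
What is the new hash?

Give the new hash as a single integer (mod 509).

val('h') = 8, val('c') = 3
Position k = 4, exponent = n-1-k = 0
B^0 mod M = 11^0 mod 509 = 1
Delta = (3 - 8) * 1 mod 509 = 504
New hash = (144 + 504) mod 509 = 139

Answer: 139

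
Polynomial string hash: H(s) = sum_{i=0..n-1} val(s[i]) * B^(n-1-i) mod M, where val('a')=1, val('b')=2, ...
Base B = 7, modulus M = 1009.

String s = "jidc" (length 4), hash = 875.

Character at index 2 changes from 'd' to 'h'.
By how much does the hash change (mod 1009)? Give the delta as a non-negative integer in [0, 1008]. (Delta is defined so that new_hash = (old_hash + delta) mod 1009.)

Answer: 28

Derivation:
Delta formula: (val(new) - val(old)) * B^(n-1-k) mod M
  val('h') - val('d') = 8 - 4 = 4
  B^(n-1-k) = 7^1 mod 1009 = 7
  Delta = 4 * 7 mod 1009 = 28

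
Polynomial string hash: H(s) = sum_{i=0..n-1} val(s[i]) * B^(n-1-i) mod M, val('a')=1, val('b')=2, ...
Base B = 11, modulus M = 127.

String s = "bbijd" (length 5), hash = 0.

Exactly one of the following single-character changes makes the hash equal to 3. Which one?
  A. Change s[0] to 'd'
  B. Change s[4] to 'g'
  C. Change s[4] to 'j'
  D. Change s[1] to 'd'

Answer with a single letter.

Option A: s[0]='b'->'d', delta=(4-2)*11^4 mod 127 = 72, hash=0+72 mod 127 = 72
Option B: s[4]='d'->'g', delta=(7-4)*11^0 mod 127 = 3, hash=0+3 mod 127 = 3 <-- target
Option C: s[4]='d'->'j', delta=(10-4)*11^0 mod 127 = 6, hash=0+6 mod 127 = 6
Option D: s[1]='b'->'d', delta=(4-2)*11^3 mod 127 = 122, hash=0+122 mod 127 = 122

Answer: B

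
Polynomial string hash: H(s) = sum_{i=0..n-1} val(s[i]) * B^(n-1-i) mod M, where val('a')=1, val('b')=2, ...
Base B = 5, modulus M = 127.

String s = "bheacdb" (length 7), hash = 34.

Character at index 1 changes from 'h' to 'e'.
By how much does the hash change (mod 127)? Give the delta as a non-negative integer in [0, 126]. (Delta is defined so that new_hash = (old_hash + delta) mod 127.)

Answer: 23

Derivation:
Delta formula: (val(new) - val(old)) * B^(n-1-k) mod M
  val('e') - val('h') = 5 - 8 = -3
  B^(n-1-k) = 5^5 mod 127 = 77
  Delta = -3 * 77 mod 127 = 23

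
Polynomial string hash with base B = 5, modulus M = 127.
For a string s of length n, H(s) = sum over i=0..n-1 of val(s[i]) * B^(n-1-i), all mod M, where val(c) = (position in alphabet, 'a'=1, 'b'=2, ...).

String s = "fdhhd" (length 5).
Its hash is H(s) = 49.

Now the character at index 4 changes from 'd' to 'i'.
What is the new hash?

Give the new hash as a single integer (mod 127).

Answer: 54

Derivation:
val('d') = 4, val('i') = 9
Position k = 4, exponent = n-1-k = 0
B^0 mod M = 5^0 mod 127 = 1
Delta = (9 - 4) * 1 mod 127 = 5
New hash = (49 + 5) mod 127 = 54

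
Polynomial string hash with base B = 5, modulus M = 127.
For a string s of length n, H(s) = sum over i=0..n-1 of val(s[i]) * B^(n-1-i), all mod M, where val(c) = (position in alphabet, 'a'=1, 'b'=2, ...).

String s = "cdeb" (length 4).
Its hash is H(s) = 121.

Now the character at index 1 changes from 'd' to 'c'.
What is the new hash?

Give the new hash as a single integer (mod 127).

val('d') = 4, val('c') = 3
Position k = 1, exponent = n-1-k = 2
B^2 mod M = 5^2 mod 127 = 25
Delta = (3 - 4) * 25 mod 127 = 102
New hash = (121 + 102) mod 127 = 96

Answer: 96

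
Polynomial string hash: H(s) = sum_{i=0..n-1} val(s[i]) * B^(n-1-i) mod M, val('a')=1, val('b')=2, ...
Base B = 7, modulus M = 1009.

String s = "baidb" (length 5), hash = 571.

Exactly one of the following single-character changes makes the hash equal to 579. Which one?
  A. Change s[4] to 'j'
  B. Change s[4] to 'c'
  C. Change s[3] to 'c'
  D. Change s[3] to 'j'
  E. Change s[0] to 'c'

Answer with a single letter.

Answer: A

Derivation:
Option A: s[4]='b'->'j', delta=(10-2)*7^0 mod 1009 = 8, hash=571+8 mod 1009 = 579 <-- target
Option B: s[4]='b'->'c', delta=(3-2)*7^0 mod 1009 = 1, hash=571+1 mod 1009 = 572
Option C: s[3]='d'->'c', delta=(3-4)*7^1 mod 1009 = 1002, hash=571+1002 mod 1009 = 564
Option D: s[3]='d'->'j', delta=(10-4)*7^1 mod 1009 = 42, hash=571+42 mod 1009 = 613
Option E: s[0]='b'->'c', delta=(3-2)*7^4 mod 1009 = 383, hash=571+383 mod 1009 = 954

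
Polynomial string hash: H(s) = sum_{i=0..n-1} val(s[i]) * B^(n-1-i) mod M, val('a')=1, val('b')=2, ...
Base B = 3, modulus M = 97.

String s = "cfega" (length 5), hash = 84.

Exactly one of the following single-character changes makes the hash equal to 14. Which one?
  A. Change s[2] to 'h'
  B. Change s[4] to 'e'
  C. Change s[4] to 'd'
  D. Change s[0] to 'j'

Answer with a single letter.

Answer: A

Derivation:
Option A: s[2]='e'->'h', delta=(8-5)*3^2 mod 97 = 27, hash=84+27 mod 97 = 14 <-- target
Option B: s[4]='a'->'e', delta=(5-1)*3^0 mod 97 = 4, hash=84+4 mod 97 = 88
Option C: s[4]='a'->'d', delta=(4-1)*3^0 mod 97 = 3, hash=84+3 mod 97 = 87
Option D: s[0]='c'->'j', delta=(10-3)*3^4 mod 97 = 82, hash=84+82 mod 97 = 69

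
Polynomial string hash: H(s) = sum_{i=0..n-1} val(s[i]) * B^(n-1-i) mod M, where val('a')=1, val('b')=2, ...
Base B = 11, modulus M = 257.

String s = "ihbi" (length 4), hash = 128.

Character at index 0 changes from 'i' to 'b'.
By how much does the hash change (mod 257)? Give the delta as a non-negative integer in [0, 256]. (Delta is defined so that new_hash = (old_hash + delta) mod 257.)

Delta formula: (val(new) - val(old)) * B^(n-1-k) mod M
  val('b') - val('i') = 2 - 9 = -7
  B^(n-1-k) = 11^3 mod 257 = 46
  Delta = -7 * 46 mod 257 = 192

Answer: 192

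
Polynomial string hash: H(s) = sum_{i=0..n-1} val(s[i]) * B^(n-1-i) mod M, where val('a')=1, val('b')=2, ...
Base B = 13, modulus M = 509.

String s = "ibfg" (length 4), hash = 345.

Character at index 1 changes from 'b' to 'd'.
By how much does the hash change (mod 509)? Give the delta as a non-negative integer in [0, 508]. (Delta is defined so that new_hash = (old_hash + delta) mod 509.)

Delta formula: (val(new) - val(old)) * B^(n-1-k) mod M
  val('d') - val('b') = 4 - 2 = 2
  B^(n-1-k) = 13^2 mod 509 = 169
  Delta = 2 * 169 mod 509 = 338

Answer: 338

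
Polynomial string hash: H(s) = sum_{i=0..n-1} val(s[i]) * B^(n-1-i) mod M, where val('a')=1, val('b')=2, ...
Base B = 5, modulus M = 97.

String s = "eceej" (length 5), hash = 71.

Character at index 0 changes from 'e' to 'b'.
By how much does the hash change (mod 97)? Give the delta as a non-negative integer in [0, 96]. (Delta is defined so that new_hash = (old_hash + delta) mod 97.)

Answer: 65

Derivation:
Delta formula: (val(new) - val(old)) * B^(n-1-k) mod M
  val('b') - val('e') = 2 - 5 = -3
  B^(n-1-k) = 5^4 mod 97 = 43
  Delta = -3 * 43 mod 97 = 65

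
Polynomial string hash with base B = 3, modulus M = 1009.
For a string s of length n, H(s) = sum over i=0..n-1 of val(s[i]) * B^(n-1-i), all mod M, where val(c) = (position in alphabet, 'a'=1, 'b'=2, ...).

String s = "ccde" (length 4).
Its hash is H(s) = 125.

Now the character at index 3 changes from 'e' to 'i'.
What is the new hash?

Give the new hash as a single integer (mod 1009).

Answer: 129

Derivation:
val('e') = 5, val('i') = 9
Position k = 3, exponent = n-1-k = 0
B^0 mod M = 3^0 mod 1009 = 1
Delta = (9 - 5) * 1 mod 1009 = 4
New hash = (125 + 4) mod 1009 = 129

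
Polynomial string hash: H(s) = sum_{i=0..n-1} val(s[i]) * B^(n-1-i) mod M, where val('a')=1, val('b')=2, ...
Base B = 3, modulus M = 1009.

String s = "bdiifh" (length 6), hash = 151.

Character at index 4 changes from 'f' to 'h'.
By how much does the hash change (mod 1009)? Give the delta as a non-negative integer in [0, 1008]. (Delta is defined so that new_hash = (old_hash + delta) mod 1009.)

Answer: 6

Derivation:
Delta formula: (val(new) - val(old)) * B^(n-1-k) mod M
  val('h') - val('f') = 8 - 6 = 2
  B^(n-1-k) = 3^1 mod 1009 = 3
  Delta = 2 * 3 mod 1009 = 6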